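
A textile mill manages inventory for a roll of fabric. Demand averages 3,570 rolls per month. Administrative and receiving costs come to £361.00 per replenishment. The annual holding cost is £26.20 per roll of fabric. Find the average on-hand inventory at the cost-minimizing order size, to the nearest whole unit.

Annual demand D = 3,570 × 12 = 42,840.
Q* = √(2DS/H) = √(2 × 42,840 × 361 / 26.2) ≈ 1086.53.
Average inventory = Q*/2 ≈ 1086.53 / 2 = 543.266.

Average inventory ≈ 543 rolls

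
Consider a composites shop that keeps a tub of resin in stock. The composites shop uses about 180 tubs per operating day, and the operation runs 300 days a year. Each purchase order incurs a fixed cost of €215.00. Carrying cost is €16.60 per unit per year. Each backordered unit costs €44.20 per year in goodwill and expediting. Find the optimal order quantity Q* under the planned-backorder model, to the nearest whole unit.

Q* ≈ 1,387 tubs

Annual demand D = 180 × 300 = 54,000.
With planned backorders, Q* = √(2DS/H) · √((H+B)/B).
√(2DS/H) = √(2 × 54,000 × 215 / 16.6) = 1182.707.
√((H+B)/B) = √((16.6+44.2)/44.2) = 1.1728.
Q* ≈ 1387.132.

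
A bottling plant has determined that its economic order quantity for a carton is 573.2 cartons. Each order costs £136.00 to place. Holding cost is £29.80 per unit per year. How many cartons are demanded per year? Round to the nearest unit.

The basic EOQ model gives Q* = √(2DS/H); rearrange for the unknown.
From Q* = √(2DS/H): D = Q*²H / (2S) = 573.2² × 29.8 / (2 × 136) = 35996.454.

D ≈ 35,996 cartons per year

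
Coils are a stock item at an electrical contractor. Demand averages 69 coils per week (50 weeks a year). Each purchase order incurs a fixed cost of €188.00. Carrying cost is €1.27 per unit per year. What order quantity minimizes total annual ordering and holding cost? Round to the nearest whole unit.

Q* ≈ 1,011 coils

Annual demand D = 69 × 50 = 3,450.
EOQ = √(2DS / H) = √(2 × 3,450 × 188 / 1.27).
= √(1,297,200 / 1.27) = √1,021,417.3228 ≈ 1010.652.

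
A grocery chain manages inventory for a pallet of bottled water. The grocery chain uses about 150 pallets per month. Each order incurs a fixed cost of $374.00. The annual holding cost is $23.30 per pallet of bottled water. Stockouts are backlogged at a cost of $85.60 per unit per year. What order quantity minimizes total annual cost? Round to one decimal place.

Q* ≈ 271.1 pallets

Annual demand D = 150 × 12 = 1,800.
With planned backorders, Q* = √(2DS/H) · √((H+B)/B).
√(2DS/H) = √(2 × 1,800 × 374 / 23.3) = 240.386.
√((H+B)/B) = √((23.3+85.6)/85.6) = 1.1279.
Q* ≈ 271.135.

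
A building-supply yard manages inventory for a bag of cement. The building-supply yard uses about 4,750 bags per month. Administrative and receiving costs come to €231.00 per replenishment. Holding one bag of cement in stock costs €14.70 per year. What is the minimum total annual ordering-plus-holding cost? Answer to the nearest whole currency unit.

Annual demand D = 4,750 × 12 = 57,000.
The optimal lot size = √(2DS/H) = √(2 × 57,000 × 231 / 14.7) ≈ 1338.44.
At Q*, ordering cost (D/Q*)S equals holding cost (Q*/2)H, each = √(DSH/2).
Minimum total = √(2DSH) = √(2 × 57,000 × 231 × 14.7) ≈ 19675.106.

TC* ≈ €19,675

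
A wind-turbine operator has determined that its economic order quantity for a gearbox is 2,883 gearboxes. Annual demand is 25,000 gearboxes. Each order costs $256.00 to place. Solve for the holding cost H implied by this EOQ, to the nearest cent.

H ≈ $1.54

Invert the EOQ relation Q*² = 2DS/H.
From Q* = √(2DS/H): H = 2DS / Q*² = 2 × 25,000 × 256 / 2,883² = 1.5400.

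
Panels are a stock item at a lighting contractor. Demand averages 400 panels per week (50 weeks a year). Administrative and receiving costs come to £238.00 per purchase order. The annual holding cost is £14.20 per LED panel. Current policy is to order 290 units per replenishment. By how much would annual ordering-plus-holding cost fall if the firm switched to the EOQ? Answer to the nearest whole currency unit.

Annual demand D = 400 × 50 = 20,000.
EOQ = √(2DS/H) = √(2 × 20,000 × 238 / 14.2) ≈ 818.79.
Cost at Q* = (D/Q*)S + (Q*/2)H = √(2DSH) ≈ £11,626.87.
Cost at Q = 290: (20,000/290)×238 + (290/2)×14.2 = £16,413.79 + £2,059.00 = £18,472.79.
Excess = £18,472.79 − £11,626.87 = £6,845.93.

Extra cost ≈ £6,846 per year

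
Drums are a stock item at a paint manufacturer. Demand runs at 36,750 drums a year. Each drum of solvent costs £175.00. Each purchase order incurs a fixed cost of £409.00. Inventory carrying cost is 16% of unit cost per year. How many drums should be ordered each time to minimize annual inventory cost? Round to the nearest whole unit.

Holding cost H = 0.16 × £175.00 = £28.0000 per unit per year.
EOQ = √(2DS / H) = √(2 × 36,750 × 409 / 28).
= √(30,061,500 / 28) = √1,073,625 ≈ 1036.159.

Q* ≈ 1,036 drums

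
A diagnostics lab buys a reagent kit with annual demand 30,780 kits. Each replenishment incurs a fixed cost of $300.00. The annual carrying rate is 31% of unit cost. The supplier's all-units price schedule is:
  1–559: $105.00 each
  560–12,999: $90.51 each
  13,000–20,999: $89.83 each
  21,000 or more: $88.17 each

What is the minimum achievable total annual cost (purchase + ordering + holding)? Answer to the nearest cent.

TC* ≈ $2,808,661.30

Holding cost per unit per year at price C is H = 0.31·C.
For each price level, check whether its EOQ is feasible; otherwise the best quantity at that price is the breakpoint.
Tier 1 ($105.00): EOQ = 753.2 exceeds tier's upper bound 559, so this tier is dominated.
EOQ at $90.51 = 811.3 (feasible in tier 2): TC = 30,780×$90.51 + (30,780/811.3)×300 + (811.3/2)×0.31×$90.51 = $2,808,661.30.
EOQ at $89.83 = 814.4 < 13000, so use break Q=13000: TC = 30,780×$89.83 + (30,780/13000.0)×300 + (13000.0/2)×0.31×$89.83 = $2,946,685.16.
EOQ at $88.17 = 822.0 < 21000, so use break Q=21000: TC = 30,780×$88.17 + (30,780/21000.0)×300 + (21000.0/2)×0.31×$88.17 = $3,001,305.66.
Lowest total cost among the candidates is at Q = 811.3.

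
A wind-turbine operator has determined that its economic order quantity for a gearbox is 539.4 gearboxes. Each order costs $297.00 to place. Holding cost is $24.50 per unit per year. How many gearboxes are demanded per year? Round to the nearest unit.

D ≈ 12,001 gearboxes per year

Squaring Q* = √(2DS/H) gives Q*² = 2DS/H.
From Q* = √(2DS/H): D = Q*²H / (2S) = 539.4² × 24.5 / (2 × 297) = 12000.560.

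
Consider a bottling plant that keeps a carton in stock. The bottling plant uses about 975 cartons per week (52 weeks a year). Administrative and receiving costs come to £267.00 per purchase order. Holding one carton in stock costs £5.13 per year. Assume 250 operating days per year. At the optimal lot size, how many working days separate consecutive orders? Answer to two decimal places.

T ≈ 11.33 days

Annual demand D = 975 × 52 = 50,700.
EOQ = √(2DS/H) = √(2 × 50,700 × 267 / 5.13) ≈ 2297.29.
Cycle time = Q*/D × 250 = 2297.29 / 50,700 × 250 ≈ 11.328 days.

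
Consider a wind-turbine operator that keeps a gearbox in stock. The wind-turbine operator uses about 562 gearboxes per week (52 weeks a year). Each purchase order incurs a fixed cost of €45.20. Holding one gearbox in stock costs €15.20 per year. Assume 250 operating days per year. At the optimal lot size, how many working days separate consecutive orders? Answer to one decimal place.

T ≈ 3.6 days

Annual demand D = 562 × 52 = 29,224.
EOQ = √(2DS/H) = √(2 × 29,224 × 45.2 / 15.2) ≈ 416.90.
Cycle time = Q*/D × 250 = 416.90 / 29,224 × 250 ≈ 3.566 days.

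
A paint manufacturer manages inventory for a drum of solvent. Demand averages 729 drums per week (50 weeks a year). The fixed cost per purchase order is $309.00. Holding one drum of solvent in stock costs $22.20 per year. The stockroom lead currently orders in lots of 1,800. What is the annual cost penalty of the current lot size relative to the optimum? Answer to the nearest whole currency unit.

Extra cost ≈ $3,875 per year

Annual demand D = 729 × 50 = 36,450.
EOQ = √(2DS/H) = √(2 × 36,450 × 309 / 22.2) ≈ 1007.32.
Cost at Q* = (D/Q*)S + (Q*/2)H = √(2DSH) ≈ $22,362.46.
Cost at Q = 1,800: (36,450/1,800)×309 + (1,800/2)×22.2 = $6,257.25 + $19,980.00 = $26,237.25.
Excess = $26,237.25 − $22,362.46 = $3,874.79.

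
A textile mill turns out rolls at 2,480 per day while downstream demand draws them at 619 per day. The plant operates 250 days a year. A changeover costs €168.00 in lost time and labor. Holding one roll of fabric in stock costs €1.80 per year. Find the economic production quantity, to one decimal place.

Annual demand D = 619 × 250 = 154,750.
Production build-up factor (1 − d/p) = 1 − 619/2,480 = 0.7504.
Q* = √(2DS / (H(1 − d/p))) = √(2 × 154,750 × 168 / (1.8 × 0.7504)).
= √(51,996,000 / 1.3507) ≈ 6204.423.

Q* ≈ 6,204.4 rolls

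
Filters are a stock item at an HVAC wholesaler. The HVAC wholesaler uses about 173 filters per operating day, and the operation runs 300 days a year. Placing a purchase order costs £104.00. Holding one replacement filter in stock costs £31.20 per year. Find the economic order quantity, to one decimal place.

Q* ≈ 588.2 filters

Annual demand D = 173 × 300 = 51,900.
EOQ = √(2DS / H) = √(2 × 51,900 × 104 / 31.2).
= √(10,795,200 / 31.2) = √346,000 ≈ 588.218.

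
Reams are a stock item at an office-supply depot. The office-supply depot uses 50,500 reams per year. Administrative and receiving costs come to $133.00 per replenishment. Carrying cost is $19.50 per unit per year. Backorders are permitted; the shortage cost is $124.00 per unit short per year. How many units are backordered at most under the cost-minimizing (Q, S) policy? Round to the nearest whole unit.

With planned backorders, Q* = √(2DS/H) · √((H+B)/B).
√(2DS/H) = √(2 × 50,500 × 133 / 19.5) = 829.983.
√((H+B)/B) = √((19.5+124)/124) = 1.0758.
Q* ≈ 892.862.
S* = Q* · H/(H+B) = 892.862 × 19.5/143.5 ≈ 121.330.

S* ≈ 121 reams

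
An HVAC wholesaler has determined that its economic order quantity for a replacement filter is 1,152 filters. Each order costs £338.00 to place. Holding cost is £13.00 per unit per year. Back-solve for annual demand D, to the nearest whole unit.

Invert the EOQ relation Q*² = 2DS/H.
From Q* = √(2DS/H): D = Q*²H / (2S) = 1,152² × 13 / (2 × 338) = 25521.231.

D ≈ 25,521 filters per year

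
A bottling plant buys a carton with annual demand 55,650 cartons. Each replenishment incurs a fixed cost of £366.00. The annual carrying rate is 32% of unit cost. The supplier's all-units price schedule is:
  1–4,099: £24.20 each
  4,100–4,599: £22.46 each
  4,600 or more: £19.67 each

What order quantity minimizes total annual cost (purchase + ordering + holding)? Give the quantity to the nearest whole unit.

Q* ≈ 4,600 cartons

Holding cost per unit per year at price C is H = 0.32·C.
Candidates are each tier's EOQ (if it falls in that tier) and each price-break quantity.
EOQ at £24.20 = 2293.5 (feasible in tier 1): TC = 55,650×£24.20 + (55,650/2293.5)×366 + (2293.5/2)×0.32×£24.20 = £1,364,491.14.
EOQ at £22.46 = 2380.7 < 4100, so use break Q=4100: TC = 55,650×£22.46 + (55,650/4100.0)×366 + (4100.0/2)×0.32×£22.46 = £1,269,600.54.
EOQ at £19.67 = 2544.0 < 4600, so use break Q=4600: TC = 55,650×£19.67 + (55,650/4600.0)×366 + (4600.0/2)×0.32×£19.67 = £1,113,540.42.
Lowest total cost is £1,113,540.42 at Q = 4600.0.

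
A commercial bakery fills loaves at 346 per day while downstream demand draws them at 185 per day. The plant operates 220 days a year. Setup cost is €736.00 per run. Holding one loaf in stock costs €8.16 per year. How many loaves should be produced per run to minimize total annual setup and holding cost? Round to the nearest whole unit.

Annual demand D = 185 × 220 = 40,700.
Production build-up factor (1 − d/p) = 1 − 185/346 = 0.4653.
Q* = √(2DS / (H(1 − d/p))) = √(2 × 40,700 × 736 / (8.16 × 0.4653)).
= √(59,910,400 / 3.797) ≈ 3972.200.

Q* ≈ 3,972 loaves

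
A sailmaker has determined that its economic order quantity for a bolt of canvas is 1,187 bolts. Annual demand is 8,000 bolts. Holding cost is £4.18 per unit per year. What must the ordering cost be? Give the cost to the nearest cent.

S ≈ £368.09

The basic EOQ model gives Q* = √(2DS/H); rearrange for the unknown.
From Q* = √(2DS/H): S = Q*²H / (2D) = 1,187² × 4.18 / (2 × 8,000) = 368.0932.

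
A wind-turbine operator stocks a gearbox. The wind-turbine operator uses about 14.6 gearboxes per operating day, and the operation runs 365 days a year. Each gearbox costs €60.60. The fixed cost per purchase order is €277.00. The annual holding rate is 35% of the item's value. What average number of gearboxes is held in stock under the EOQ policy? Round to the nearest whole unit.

Average inventory ≈ 187 gearboxes

Annual demand D = 14.6 × 365 = 5,329.
Holding cost H = 0.35 × €60.60 = €21.2100 per unit per year.
EOQ = √(2DS/H) = √(2 × 5,329 × 277 / 21.21) ≈ 373.08.
Average inventory = Q*/2 ≈ 373.08 / 2 = 186.542.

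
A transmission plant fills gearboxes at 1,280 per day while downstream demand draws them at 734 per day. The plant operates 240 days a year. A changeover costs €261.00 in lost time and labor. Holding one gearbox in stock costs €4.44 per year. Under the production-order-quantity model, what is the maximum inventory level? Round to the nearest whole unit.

I_max ≈ 2,972 gearboxes

Annual demand D = 734 × 240 = 176,160.
Production build-up factor (1 − d/p) = 1 − 734/1,280 = 0.4266.
Q* = √(2DS / (H(1 − d/p))) = √(2 × 176,160 × 261 / (4.44 × 0.4266)).
= √(91,955,520 / 1.8939) ≈ 6967.967.
Maximum inventory = Q*(1 − d/p) = 6967.967 × 0.4266 ≈ 2972.273.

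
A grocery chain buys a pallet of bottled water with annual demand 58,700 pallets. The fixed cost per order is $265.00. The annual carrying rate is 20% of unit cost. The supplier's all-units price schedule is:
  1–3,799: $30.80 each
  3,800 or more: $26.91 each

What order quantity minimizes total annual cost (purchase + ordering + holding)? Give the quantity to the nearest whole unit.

Q* ≈ 3,800 pallets

Holding cost per unit per year at price C is H = 0.20·C.
For each price level, check whether its EOQ is feasible; otherwise the best quantity at that price is the breakpoint.
EOQ at $30.80 = 2247.3 (feasible in tier 1): TC = 58,700×$30.80 + (58,700/2247.3)×265 + (2247.3/2)×0.20×$30.80 = $1,821,803.55.
EOQ at $26.91 = 2404.3 < 3800, so use break Q=3800: TC = 58,700×$26.91 + (58,700/3800.0)×265 + (3800.0/2)×0.20×$26.91 = $1,593,936.35.
Lowest total cost is $1,593,936.35 at Q = 3800.0.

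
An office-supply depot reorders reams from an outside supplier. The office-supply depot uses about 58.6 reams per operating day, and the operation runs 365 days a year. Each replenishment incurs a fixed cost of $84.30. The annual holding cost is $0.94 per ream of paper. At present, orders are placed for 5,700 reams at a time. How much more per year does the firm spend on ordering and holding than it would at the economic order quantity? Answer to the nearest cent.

Annual demand D = 58.6 × 365 = 21,389.
EOQ = √(2DS/H) = √(2 × 21,389 × 84.3 / 0.94) ≈ 1958.66.
Cost at Q* = (D/Q*)S + (Q*/2)H = √(2DSH) ≈ $1,841.14.
Cost at Q = 5,700: (21,389/5,700)×84.3 + (5,700/2)×0.94 = $316.33 + $2,679.00 = $2,995.33.
Excess = $2,995.33 − $1,841.14 = $1,154.19.

Extra cost ≈ $1,154.19 per year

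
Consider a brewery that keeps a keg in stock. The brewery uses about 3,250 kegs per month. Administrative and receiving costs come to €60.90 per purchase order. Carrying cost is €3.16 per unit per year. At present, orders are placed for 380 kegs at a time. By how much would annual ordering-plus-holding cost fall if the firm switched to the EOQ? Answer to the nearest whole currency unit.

Extra cost ≈ €2,976 per year

Annual demand D = 3,250 × 12 = 39,000.
EOQ = √(2DS/H) = √(2 × 39,000 × 60.9 / 3.16) ≈ 1226.06.
Cost at Q* = (D/Q*)S + (Q*/2)H = √(2DSH) ≈ €3,874.36.
Cost at Q = 380: (39,000/380)×60.9 + (380/2)×3.16 = €6,250.26 + €600.40 = €6,850.66.
Excess = €6,850.66 − €3,874.36 = €2,976.31.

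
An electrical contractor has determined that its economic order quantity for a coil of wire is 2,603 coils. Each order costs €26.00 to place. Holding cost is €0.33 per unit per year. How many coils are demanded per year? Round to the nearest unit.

D ≈ 42,999 coils per year

Squaring Q* = √(2DS/H) gives Q*² = 2DS/H.
From Q* = √(2DS/H): D = Q*²H / (2S) = 2,603² × 0.33 / (2 × 26) = 42999.057.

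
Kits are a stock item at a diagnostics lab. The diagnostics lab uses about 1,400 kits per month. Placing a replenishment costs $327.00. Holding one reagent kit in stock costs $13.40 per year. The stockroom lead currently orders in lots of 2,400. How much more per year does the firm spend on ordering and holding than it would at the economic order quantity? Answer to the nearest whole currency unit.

Annual demand D = 1,400 × 12 = 16,800.
EOQ = √(2DS/H) = √(2 × 16,800 × 327 / 13.4) ≈ 905.51.
Cost at Q* = (D/Q*)S + (Q*/2)H = √(2DSH) ≈ $12,133.77.
Cost at Q = 2,400: (16,800/2,400)×327 + (2,400/2)×13.4 = $2,289.00 + $16,080.00 = $18,369.00.
Excess = $18,369.00 − $12,133.77 = $6,235.23.

Extra cost ≈ $6,235 per year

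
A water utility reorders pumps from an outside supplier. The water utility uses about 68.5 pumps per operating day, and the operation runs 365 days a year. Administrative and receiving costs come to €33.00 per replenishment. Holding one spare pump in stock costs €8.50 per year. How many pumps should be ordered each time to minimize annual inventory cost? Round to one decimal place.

Annual demand D = 68.5 × 365 = 25,002.5.
EOQ = √(2DS / H) = √(2 × 25,002.5 × 33 / 8.5).
= √(1,650,165 / 8.5) = √194,137.0588 ≈ 440.610.

Q* ≈ 440.6 pumps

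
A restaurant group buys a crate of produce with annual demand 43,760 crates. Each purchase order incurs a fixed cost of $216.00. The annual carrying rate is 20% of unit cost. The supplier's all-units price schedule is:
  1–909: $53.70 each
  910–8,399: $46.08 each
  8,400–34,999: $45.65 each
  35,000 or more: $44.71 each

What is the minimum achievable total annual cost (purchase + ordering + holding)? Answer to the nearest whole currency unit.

Holding cost per unit per year at price C is H = 0.20·C.
For each price level, check whether its EOQ is feasible; otherwise the best quantity at that price is the breakpoint.
Tier 1 ($53.70): EOQ = 1326.7 exceeds tier's upper bound 909, so this tier is dominated.
EOQ at $46.08 = 1432.2 (feasible in tier 2): TC = 43,760×$46.08 + (43,760/1432.2)×216 + (1432.2/2)×0.20×$46.08 = $2,029,660.13.
EOQ at $45.65 = 1438.9 < 8400, so use break Q=8400: TC = 43,760×$45.65 + (43,760/8400.0)×216 + (8400.0/2)×0.20×$45.65 = $2,037,115.26.
EOQ at $44.71 = 1454.0 < 35000, so use break Q=35000: TC = 43,760×$44.71 + (43,760/35000.0)×216 + (35000.0/2)×0.20×$44.71 = $2,113,264.66.
Lowest total cost among the candidates is at Q = 1432.2.

TC* ≈ $2,029,660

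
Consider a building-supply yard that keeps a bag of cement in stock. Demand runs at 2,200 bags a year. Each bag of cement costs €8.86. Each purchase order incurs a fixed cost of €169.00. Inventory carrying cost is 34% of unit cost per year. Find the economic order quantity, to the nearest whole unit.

Q* ≈ 497 bags

Holding cost H = 0.34 × €8.86 = €3.0124 per unit per year.
EOQ = √(2DS / H) = √(2 × 2,200 × 169 / 3.0124).
= √(743,600 / 3.0124) = √246,846.3683 ≈ 496.836.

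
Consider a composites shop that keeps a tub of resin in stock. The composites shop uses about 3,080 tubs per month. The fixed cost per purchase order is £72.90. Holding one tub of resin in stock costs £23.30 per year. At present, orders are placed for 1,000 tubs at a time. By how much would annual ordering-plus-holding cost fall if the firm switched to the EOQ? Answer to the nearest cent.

Annual demand D = 3,080 × 12 = 36,960.
EOQ = √(2DS/H) = √(2 × 36,960 × 72.9 / 23.3) ≈ 480.91.
Cost at Q* = (D/Q*)S + (Q*/2)H = √(2DSH) ≈ £11,205.28.
Cost at Q = 1,000: (36,960/1,000)×72.9 + (1,000/2)×23.3 = £2,694.38 + £11,650.00 = £14,344.38.
Excess = £14,344.38 − £11,205.28 = £3,139.10.

Extra cost ≈ £3,139.10 per year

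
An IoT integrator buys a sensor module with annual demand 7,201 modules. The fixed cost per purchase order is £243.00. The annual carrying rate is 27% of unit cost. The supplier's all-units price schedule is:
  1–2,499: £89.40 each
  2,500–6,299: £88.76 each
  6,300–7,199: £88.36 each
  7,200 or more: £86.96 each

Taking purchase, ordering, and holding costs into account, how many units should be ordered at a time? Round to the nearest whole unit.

Q* ≈ 381 modules

Holding cost per unit per year at price C is H = 0.27·C.
Candidates are each tier's EOQ (if it falls in that tier) and each price-break quantity.
EOQ at £89.40 = 380.8 (feasible in tier 1): TC = 7,201×£89.40 + (7,201/380.8)×243 + (380.8/2)×0.27×£89.40 = £652,960.45.
EOQ at £88.76 = 382.1 < 2500, so use break Q=2500: TC = 7,201×£88.76 + (7,201/2500.0)×243 + (2500.0/2)×0.27×£88.76 = £669,817.20.
EOQ at £88.36 = 383.0 < 6300, so use break Q=6300: TC = 7,201×£88.36 + (7,201/6300.0)×243 + (6300.0/2)×0.27×£88.36 = £711,708.29.
EOQ at £86.96 = 386.1 < 7200, so use break Q=7200: TC = 7,201×£86.96 + (7,201/7200.0)×243 + (7200.0/2)×0.27×£86.96 = £710,967.11.
Lowest total cost is £652,960.45 at Q = 380.8.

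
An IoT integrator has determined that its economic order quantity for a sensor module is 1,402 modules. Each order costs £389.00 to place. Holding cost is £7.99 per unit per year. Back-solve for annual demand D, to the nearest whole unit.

The basic EOQ model gives Q* = √(2DS/H); rearrange for the unknown.
From Q* = √(2DS/H): D = Q*²H / (2S) = 1,402² × 7.99 / (2 × 389) = 20186.601.

D ≈ 20,187 modules per year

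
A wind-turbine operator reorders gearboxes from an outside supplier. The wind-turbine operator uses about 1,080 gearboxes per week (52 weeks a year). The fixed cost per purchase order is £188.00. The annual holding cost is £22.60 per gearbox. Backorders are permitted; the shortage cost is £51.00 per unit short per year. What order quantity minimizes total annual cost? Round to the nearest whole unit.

Q* ≈ 1,161 gearboxes

Annual demand D = 1,080 × 52 = 56,160.
With planned backorders, Q* = √(2DS/H) · √((H+B)/B).
√(2DS/H) = √(2 × 56,160 × 188 / 22.6) = 966.614.
√((H+B)/B) = √((22.6+51)/51) = 1.2013.
Q* ≈ 1161.200.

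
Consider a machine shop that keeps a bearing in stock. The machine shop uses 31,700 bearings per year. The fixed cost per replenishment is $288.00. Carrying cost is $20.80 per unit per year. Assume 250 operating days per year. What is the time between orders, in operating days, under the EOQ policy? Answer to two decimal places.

T ≈ 7.39 days

The optimal lot size = √(2DS/H) = √(2 × 31,700 × 288 / 20.8) ≈ 936.93.
Cycle time = Q*/D × 250 = 936.93 / 31,700 × 250 ≈ 7.389 days.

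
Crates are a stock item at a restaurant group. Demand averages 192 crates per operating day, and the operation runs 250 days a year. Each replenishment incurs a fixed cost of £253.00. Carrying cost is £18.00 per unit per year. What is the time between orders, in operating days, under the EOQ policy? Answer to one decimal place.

Annual demand D = 192 × 250 = 48,000.
The optimal lot size = √(2DS/H) = √(2 × 48,000 × 253 / 18) ≈ 1161.61.
Cycle time = Q*/D × 250 = 1161.61 / 48,000 × 250 ≈ 6.050 days.

T ≈ 6.1 days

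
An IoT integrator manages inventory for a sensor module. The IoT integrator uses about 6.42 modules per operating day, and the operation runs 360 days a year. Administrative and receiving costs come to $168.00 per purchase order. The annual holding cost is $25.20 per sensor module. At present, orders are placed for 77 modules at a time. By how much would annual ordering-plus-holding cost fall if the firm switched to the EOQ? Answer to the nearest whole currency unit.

Annual demand D = 6.42 × 360 = 2,311.2.
EOQ = √(2DS/H) = √(2 × 2,311.2 × 168 / 25.2) ≈ 175.54.
Cost at Q* = (D/Q*)S + (Q*/2)H = √(2DSH) ≈ $4,423.73.
Cost at Q = 77: (2,311.2/77)×168 + (77/2)×25.2 = $5,042.62 + $970.20 = $6,012.82.
Excess = $6,012.82 − $4,423.73 = $1,589.09.

Extra cost ≈ $1,589 per year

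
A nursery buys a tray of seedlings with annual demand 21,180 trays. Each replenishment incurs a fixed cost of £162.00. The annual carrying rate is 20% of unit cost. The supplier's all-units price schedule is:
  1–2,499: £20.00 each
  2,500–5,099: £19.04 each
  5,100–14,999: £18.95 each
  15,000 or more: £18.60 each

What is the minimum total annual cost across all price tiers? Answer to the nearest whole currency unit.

Holding cost per unit per year at price C is H = 0.20·C.
For each price level, check whether its EOQ is feasible; otherwise the best quantity at that price is the breakpoint.
EOQ at £20.00 = 1309.8 (feasible in tier 1): TC = 21,180×£20.00 + (21,180/1309.8)×162 + (1309.8/2)×0.20×£20.00 = £428,839.21.
EOQ at £19.04 = 1342.4 < 2500, so use break Q=2500: TC = 21,180×£19.04 + (21,180/2500.0)×162 + (2500.0/2)×0.20×£19.04 = £409,399.66.
EOQ at £18.95 = 1345.6 < 5100, so use break Q=5100: TC = 21,180×£18.95 + (21,180/5100.0)×162 + (5100.0/2)×0.20×£18.95 = £411,698.28.
EOQ at £18.60 = 1358.2 < 15000, so use break Q=15000: TC = 21,180×£18.60 + (21,180/15000.0)×162 + (15000.0/2)×0.20×£18.60 = £422,076.74.
Lowest total cost among the candidates is at Q = 2500.0.

TC* ≈ £409,400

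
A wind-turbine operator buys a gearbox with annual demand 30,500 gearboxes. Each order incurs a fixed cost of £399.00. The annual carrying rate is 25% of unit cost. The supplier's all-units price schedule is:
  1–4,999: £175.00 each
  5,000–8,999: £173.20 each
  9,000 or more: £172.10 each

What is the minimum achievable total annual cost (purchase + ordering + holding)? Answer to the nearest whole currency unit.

TC* ≈ £5,370,132

Holding cost per unit per year at price C is H = 0.25·C.
For each price level, check whether its EOQ is feasible; otherwise the best quantity at that price is the breakpoint.
EOQ at £175.00 = 745.9 (feasible in tier 1): TC = 30,500×£175.00 + (30,500/745.9)×399 + (745.9/2)×0.25×£175.00 = £5,370,131.75.
EOQ at £173.20 = 749.7 < 5000, so use break Q=5000: TC = 30,500×£173.20 + (30,500/5000.0)×399 + (5000.0/2)×0.25×£173.20 = £5,393,283.90.
EOQ at £172.10 = 752.1 < 9000, so use break Q=9000: TC = 30,500×£172.10 + (30,500/9000.0)×399 + (9000.0/2)×0.25×£172.10 = £5,444,014.67.
Lowest total cost among the candidates is at Q = 745.9.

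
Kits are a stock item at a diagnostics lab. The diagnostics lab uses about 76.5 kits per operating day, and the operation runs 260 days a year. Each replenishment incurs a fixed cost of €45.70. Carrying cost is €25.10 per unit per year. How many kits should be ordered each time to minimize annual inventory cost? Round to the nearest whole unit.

Q* ≈ 269 kits

Annual demand D = 76.5 × 260 = 19,890.
EOQ = √(2DS / H) = √(2 × 19,890 × 45.7 / 25.1).
= √(1,817,946 / 25.1) = √72,428.1275 ≈ 269.125.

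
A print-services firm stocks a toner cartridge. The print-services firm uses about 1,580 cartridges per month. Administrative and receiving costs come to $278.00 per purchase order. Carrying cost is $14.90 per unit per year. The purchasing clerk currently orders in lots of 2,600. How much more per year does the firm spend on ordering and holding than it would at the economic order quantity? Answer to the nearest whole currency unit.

Extra cost ≈ $8,864 per year

Annual demand D = 1,580 × 12 = 18,960.
EOQ = √(2DS/H) = √(2 × 18,960 × 278 / 14.9) ≈ 841.13.
Cost at Q* = (D/Q*)S + (Q*/2)H = √(2DSH) ≈ $12,532.85.
Cost at Q = 2,600: (18,960/2,600)×278 + (2,600/2)×14.9 = $2,027.26 + $19,370.00 = $21,397.26.
Excess = $21,397.26 − $12,532.85 = $8,864.42.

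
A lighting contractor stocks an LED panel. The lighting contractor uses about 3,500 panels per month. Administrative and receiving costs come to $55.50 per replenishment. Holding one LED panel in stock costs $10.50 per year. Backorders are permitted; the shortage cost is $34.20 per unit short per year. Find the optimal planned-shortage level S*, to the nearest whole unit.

S* ≈ 179 panels

Annual demand D = 3,500 × 12 = 42,000.
With planned backorders, Q* = √(2DS/H) · √((H+B)/B).
√(2DS/H) = √(2 × 42,000 × 55.5 / 10.5) = 666.333.
√((H+B)/B) = √((10.5+34.2)/34.2) = 1.1432.
Q* ≈ 761.785.
S* = Q* · H/(H+B) = 761.785 × 10.5/44.7 ≈ 178.943.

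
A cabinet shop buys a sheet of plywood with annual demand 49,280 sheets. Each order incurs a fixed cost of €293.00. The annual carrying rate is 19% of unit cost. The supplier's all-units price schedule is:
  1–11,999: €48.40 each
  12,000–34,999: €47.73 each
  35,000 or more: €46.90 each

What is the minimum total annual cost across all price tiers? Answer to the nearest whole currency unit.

Holding cost per unit per year at price C is H = 0.19·C.
Evaluate total cost at each tier's feasible EOQ or, if the EOQ is below the tier, at the tier's minimum quantity.
EOQ at €48.40 = 1772.1 (feasible in tier 1): TC = 49,280×€48.40 + (49,280/1772.1)×293 + (1772.1/2)×0.19×€48.40 = €2,401,448.10.
EOQ at €47.73 = 1784.5 < 12000, so use break Q=12000: TC = 49,280×€47.73 + (49,280/12000.0)×293 + (12000.0/2)×0.19×€47.73 = €2,407,749.85.
EOQ at €46.90 = 1800.2 < 35000, so use break Q=35000: TC = 49,280×€46.90 + (49,280/35000.0)×293 + (35000.0/2)×0.19×€46.90 = €2,467,587.04.
Lowest total cost among the candidates is at Q = 1772.1.

TC* ≈ €2,401,448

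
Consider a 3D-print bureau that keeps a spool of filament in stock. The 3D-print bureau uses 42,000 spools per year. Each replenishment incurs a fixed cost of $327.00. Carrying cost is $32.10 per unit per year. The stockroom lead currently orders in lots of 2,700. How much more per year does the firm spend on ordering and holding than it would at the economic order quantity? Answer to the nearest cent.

EOQ = √(2DS/H) = √(2 × 42,000 × 327 / 32.1) ≈ 925.04.
Cost at Q* = (D/Q*)S + (Q*/2)H = √(2DSH) ≈ $29,693.82.
Cost at Q = 2,700: (42,000/2,700)×327 + (2,700/2)×32.1 = $5,086.67 + $43,335.00 = $48,421.67.
Excess = $48,421.67 − $29,693.82 = $18,727.85.

Extra cost ≈ $18,727.85 per year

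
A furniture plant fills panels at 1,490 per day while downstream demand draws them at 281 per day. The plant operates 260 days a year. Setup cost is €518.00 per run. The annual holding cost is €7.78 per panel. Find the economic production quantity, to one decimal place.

Q* ≈ 3,462.7 panels

Annual demand D = 281 × 260 = 73,060.
Production build-up factor (1 − d/p) = 1 − 281/1,490 = 0.8114.
Q* = √(2DS / (H(1 − d/p))) = √(2 × 73,060 × 518 / (7.78 × 0.8114)).
= √(75,690,160 / 6.3128) ≈ 3462.660.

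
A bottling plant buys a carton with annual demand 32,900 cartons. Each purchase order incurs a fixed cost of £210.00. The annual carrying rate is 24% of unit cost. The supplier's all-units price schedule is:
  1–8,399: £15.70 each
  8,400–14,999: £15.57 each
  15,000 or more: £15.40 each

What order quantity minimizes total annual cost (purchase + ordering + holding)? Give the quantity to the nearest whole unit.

Holding cost per unit per year at price C is H = 0.24·C.
For each price level, check whether its EOQ is feasible; otherwise the best quantity at that price is the breakpoint.
EOQ at £15.70 = 1915.0 (feasible in tier 1): TC = 32,900×£15.70 + (32,900/1915.0)×210 + (1915.0/2)×0.24×£15.70 = £523,745.69.
EOQ at £15.57 = 1923.0 < 8400, so use break Q=8400: TC = 32,900×£15.57 + (32,900/8400.0)×210 + (8400.0/2)×0.24×£15.57 = £528,770.06.
EOQ at £15.40 = 1933.6 < 15000, so use break Q=15000: TC = 32,900×£15.40 + (32,900/15000.0)×210 + (15000.0/2)×0.24×£15.40 = £534,840.60.
Lowest total cost is £523,745.69 at Q = 1915.0.

Q* ≈ 1,915 cartons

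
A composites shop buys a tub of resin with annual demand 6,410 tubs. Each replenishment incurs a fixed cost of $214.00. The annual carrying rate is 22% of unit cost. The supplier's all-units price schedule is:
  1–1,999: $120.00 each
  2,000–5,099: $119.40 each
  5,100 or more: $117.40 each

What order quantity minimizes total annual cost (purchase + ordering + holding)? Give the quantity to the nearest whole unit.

Holding cost per unit per year at price C is H = 0.22·C.
Candidates are each tier's EOQ (if it falls in that tier) and each price-break quantity.
EOQ at $120.00 = 322.4 (feasible in tier 1): TC = 6,410×$120.00 + (6,410/322.4)×214 + (322.4/2)×0.22×$120.00 = $777,710.46.
EOQ at $119.40 = 323.2 < 2000, so use break Q=2000: TC = 6,410×$119.40 + (6,410/2000.0)×214 + (2000.0/2)×0.22×$119.40 = $792,307.87.
EOQ at $117.40 = 325.9 < 5100, so use break Q=5100: TC = 6,410×$117.40 + (6,410/5100.0)×214 + (5100.0/2)×0.22×$117.40 = $818,664.37.
Lowest total cost is $777,710.46 at Q = 322.4.

Q* ≈ 322 tubs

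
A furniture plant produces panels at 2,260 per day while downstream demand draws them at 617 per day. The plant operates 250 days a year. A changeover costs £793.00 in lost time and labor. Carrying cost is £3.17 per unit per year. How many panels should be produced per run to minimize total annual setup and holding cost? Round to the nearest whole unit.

Q* ≈ 10,303 panels

Annual demand D = 617 × 250 = 154,250.
Production build-up factor (1 − d/p) = 1 − 617/2,260 = 0.7270.
Q* = √(2DS / (H(1 − d/p))) = √(2 × 154,250 × 793 / (3.17 × 0.7270)).
= √(244,640,500 / 2.3046) ≈ 10303.149.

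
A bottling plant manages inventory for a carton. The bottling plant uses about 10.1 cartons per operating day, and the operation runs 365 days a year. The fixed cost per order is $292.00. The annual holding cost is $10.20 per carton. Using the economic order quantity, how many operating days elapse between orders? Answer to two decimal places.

Annual demand D = 10.1 × 365 = 3,686.5.
EOQ = √(2DS/H) = √(2 × 3,686.5 × 292 / 10.2) ≈ 459.42.
Cycle time = Q*/D × 365 = 459.42 / 3,686.5 × 365 ≈ 45.488 days.

T ≈ 45.49 days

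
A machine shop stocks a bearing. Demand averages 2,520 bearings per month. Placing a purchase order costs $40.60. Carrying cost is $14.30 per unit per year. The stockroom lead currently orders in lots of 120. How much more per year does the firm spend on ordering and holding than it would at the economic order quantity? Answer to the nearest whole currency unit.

Annual demand D = 2,520 × 12 = 30,240.
EOQ = √(2DS/H) = √(2 × 30,240 × 40.6 / 14.3) ≈ 414.38.
Cost at Q* = (D/Q*)S + (Q*/2)H = √(2DSH) ≈ $5,925.66.
Cost at Q = 120: (30,240/120)×40.6 + (120/2)×14.3 = $10,231.20 + $858.00 = $11,089.20.
Excess = $11,089.20 − $5,925.66 = $5,163.54.

Extra cost ≈ $5,164 per year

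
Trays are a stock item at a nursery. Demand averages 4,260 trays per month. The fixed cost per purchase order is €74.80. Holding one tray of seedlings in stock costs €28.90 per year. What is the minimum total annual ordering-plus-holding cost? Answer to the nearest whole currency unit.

Annual demand D = 4,260 × 12 = 51,120.
Q* = √(2DS/H) = √(2 × 51,120 × 74.8 / 28.9) ≈ 514.41.
At Q*, ordering cost (D/Q*)S equals holding cost (Q*/2)H, each = √(DSH/2).
Minimum total = √(2DSH) = √(2 × 51,120 × 74.8 × 28.9) ≈ 14866.548.

TC* ≈ €14,867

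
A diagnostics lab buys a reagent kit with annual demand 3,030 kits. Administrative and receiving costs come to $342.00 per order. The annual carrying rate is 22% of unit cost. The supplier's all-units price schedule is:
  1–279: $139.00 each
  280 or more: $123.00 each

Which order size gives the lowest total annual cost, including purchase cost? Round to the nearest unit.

Q* ≈ 280 kits

Holding cost per unit per year at price C is H = 0.22·C.
Candidates are each tier's EOQ (if it falls in that tier) and each price-break quantity.
EOQ at $139.00 = 260.3 (feasible in tier 1): TC = 3,030×$139.00 + (3,030/260.3)×342 + (260.3/2)×0.22×$139.00 = $429,131.01.
EOQ at $123.00 = 276.7 < 280, so use break Q=280: TC = 3,030×$123.00 + (3,030/280.0)×342 + (280.0/2)×0.22×$123.00 = $380,179.33.
Lowest total cost is $380,179.33 at Q = 280.0.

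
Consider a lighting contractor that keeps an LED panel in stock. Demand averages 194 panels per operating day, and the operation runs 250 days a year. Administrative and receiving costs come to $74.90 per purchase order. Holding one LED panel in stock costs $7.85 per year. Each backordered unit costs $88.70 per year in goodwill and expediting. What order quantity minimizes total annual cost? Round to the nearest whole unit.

Q* ≈ 1,004 panels

Annual demand D = 194 × 250 = 48,500.
With planned backorders, Q* = √(2DS/H) · √((H+B)/B).
√(2DS/H) = √(2 × 48,500 × 74.9 / 7.85) = 962.037.
√((H+B)/B) = √((7.85+88.7)/88.7) = 1.0433.
Q* ≈ 1003.705.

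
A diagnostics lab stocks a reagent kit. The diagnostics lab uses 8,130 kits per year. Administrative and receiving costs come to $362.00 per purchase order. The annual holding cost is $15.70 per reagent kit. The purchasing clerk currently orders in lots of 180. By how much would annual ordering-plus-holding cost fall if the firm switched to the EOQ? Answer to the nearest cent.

EOQ = √(2DS/H) = √(2 × 8,130 × 362 / 15.7) ≈ 612.30.
Cost at Q* = (D/Q*)S + (Q*/2)H = √(2DSH) ≈ $9,613.12.
Cost at Q = 180: (8,130/180)×362 + (180/2)×15.7 = $16,350.33 + $1,413.00 = $17,763.33.
Excess = $17,763.33 − $9,613.12 = $8,150.21.

Extra cost ≈ $8,150.21 per year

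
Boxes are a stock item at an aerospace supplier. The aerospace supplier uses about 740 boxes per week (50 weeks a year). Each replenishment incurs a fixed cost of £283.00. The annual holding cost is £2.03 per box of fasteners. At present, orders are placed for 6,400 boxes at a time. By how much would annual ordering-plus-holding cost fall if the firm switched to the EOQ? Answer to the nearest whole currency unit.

Annual demand D = 740 × 50 = 37,000.
EOQ = √(2DS/H) = √(2 × 37,000 × 283 / 2.03) ≈ 3211.89.
Cost at Q* = (D/Q*)S + (Q*/2)H = √(2DSH) ≈ £6,520.14.
Cost at Q = 6,400: (37,000/6,400)×283 + (6,400/2)×2.03 = £1,636.09 + £6,496.00 = £8,132.09.
Excess = £8,132.09 − £6,520.14 = £1,611.95.

Extra cost ≈ £1,612 per year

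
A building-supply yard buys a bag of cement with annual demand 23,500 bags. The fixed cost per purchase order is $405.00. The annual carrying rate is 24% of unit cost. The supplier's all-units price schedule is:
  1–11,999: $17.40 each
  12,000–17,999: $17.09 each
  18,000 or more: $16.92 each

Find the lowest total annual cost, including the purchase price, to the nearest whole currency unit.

TC* ≈ $417,816

Holding cost per unit per year at price C is H = 0.24·C.
For each price level, check whether its EOQ is feasible; otherwise the best quantity at that price is the breakpoint.
EOQ at $17.40 = 2135.0 (feasible in tier 1): TC = 23,500×$17.40 + (23,500/2135.0)×405 + (2135.0/2)×0.24×$17.40 = $417,815.73.
EOQ at $17.09 = 2154.3 < 12000, so use break Q=12000: TC = 23,500×$17.09 + (23,500/12000.0)×405 + (12000.0/2)×0.24×$17.09 = $427,017.72.
EOQ at $16.92 = 2165.1 < 18000, so use break Q=18000: TC = 23,500×$16.92 + (23,500/18000.0)×405 + (18000.0/2)×0.24×$16.92 = $434,695.95.
Lowest total cost among the candidates is at Q = 2135.0.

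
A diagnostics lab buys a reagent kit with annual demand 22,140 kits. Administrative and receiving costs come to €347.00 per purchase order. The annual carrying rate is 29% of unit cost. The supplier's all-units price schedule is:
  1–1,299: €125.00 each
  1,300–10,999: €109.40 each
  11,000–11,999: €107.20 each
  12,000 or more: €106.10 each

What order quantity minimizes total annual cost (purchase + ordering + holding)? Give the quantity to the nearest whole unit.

Holding cost per unit per year at price C is H = 0.29·C.
For each price level, check whether its EOQ is feasible; otherwise the best quantity at that price is the breakpoint.
EOQ at €125.00 = 651.1 (feasible in tier 1): TC = 22,140×€125.00 + (22,140/651.1)×347 + (651.1/2)×0.29×€125.00 = €2,791,100.57.
EOQ at €109.40 = 695.9 < 1300, so use break Q=1300: TC = 22,140×€109.40 + (22,140/1300.0)×347 + (1300.0/2)×0.29×€109.40 = €2,448,647.58.
EOQ at €107.20 = 703.0 < 11000, so use break Q=11000: TC = 22,140×€107.20 + (22,140/11000.0)×347 + (11000.0/2)×0.29×€107.20 = €2,545,090.42.
EOQ at €106.10 = 706.7 < 12000, so use break Q=12000: TC = 22,140×€106.10 + (22,140/12000.0)×347 + (12000.0/2)×0.29×€106.10 = €2,534,308.21.
Lowest total cost is €2,448,647.58 at Q = 1300.0.

Q* ≈ 1,300 kits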